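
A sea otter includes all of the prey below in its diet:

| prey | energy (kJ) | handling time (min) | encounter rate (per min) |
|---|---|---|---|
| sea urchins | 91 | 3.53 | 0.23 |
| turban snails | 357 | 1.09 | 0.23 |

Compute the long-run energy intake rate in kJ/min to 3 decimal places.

R = (0.23×91 + 0.23×357) / (1 + 0.23×3.53 + 0.23×1.09) = 103/2.063 = 49.96 kJ/min.

49.956 kJ/min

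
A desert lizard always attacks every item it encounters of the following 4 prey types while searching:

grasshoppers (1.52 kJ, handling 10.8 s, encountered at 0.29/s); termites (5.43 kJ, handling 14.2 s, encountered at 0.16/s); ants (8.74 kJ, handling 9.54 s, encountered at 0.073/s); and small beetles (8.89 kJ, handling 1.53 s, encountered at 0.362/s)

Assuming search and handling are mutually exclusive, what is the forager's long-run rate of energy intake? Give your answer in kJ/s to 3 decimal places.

0.675 kJ/s

Energy encountered per unit search time: 0.29×1.52 + 0.16×5.43 + 0.073×8.74 + 0.362×8.89 = 5.166 kJ/s.
Handling time per unit search time: 0.29×10.8 + 0.16×14.2 + 0.073×9.54 + 0.362×1.53 = 6.654.
Rate = 5.166/(1 + 6.654) = 0.6749 kJ/s.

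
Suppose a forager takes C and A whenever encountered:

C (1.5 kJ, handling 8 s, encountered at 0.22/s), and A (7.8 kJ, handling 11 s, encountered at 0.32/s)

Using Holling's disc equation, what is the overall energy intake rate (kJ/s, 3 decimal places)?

0.450 kJ/s

Energy encountered per unit search time: 0.22×1.5 + 0.32×7.8 = 2.826 kJ/s.
Handling time per unit search time: 0.22×8 + 0.32×11 = 5.28.
Rate = 2.826/(1 + 5.28) = 0.45 kJ/s.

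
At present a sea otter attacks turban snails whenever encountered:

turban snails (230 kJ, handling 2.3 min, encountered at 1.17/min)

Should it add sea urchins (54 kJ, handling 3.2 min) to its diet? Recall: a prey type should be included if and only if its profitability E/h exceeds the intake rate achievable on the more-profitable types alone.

No

On turban snails alone, R = ΣλE/(1+Σλh) = 269.1/3.691 = 72.91 kJ/min.
Profitability of sea urchins: 54/3.2 = 16.88 kJ/min.
16.88 < 72.91, so adding sea urchins would lower the average — exclude it.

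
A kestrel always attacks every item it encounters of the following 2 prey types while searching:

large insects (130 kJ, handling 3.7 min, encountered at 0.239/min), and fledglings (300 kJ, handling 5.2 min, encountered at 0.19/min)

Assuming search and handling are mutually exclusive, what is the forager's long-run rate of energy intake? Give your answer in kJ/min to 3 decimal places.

Energy encountered per unit search time: 0.239×130 + 0.19×300 = 88.07 kJ/min.
Handling time per unit search time: 0.239×3.7 + 0.19×5.2 = 1.872.
Rate = 88.07/(1 + 1.872) = 30.66 kJ/min.

30.662 kJ/min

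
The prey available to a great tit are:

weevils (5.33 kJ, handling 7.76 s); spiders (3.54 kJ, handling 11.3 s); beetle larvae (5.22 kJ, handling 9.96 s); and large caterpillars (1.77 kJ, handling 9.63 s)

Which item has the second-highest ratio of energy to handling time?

beetle larvae

In descending order of E/h:
weevils: 5.33/7.76 = 0.687 kJ/s
beetle larvae: 5.22/9.96 = 0.524 kJ/s
spiders: 3.54/11.3 = 0.313 kJ/s
large caterpillars: 1.77/9.63 = 0.184 kJ/s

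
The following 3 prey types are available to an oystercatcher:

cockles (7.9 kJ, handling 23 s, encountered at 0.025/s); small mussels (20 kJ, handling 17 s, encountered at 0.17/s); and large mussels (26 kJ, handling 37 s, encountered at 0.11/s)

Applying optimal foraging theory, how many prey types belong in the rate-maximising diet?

1

Rank by E/h (kJ/s): small mussels 1.18, large mussels 0.703, cockles 0.343. Include each in turn until the next type's E/h falls below the running intake rate.
Rate on top 1: 0.874. large mussels: 0.703 < 0.874 → exclude; stop.
Optimal diet: small mussels — 1 of 3 types.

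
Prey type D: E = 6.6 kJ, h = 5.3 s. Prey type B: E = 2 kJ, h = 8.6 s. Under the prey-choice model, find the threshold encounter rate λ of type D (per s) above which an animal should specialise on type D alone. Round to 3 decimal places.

0.043 per s

Drop type B once their profitability E₂/h₂ falls below the rate achievable on type D alone: E₂/h₂ = λE₁/(1 + λh₁).
Solve for λ: λE₁h₂ = E₂(1 + λh₁) → λ(E₁h₂ − E₂h₁) = E₂ → λ = E₂/(E₁h₂ − E₂h₁).
λ = 2/(6.6×8.6 − 2×5.3) = 2/46.16 = 0.04333 per s.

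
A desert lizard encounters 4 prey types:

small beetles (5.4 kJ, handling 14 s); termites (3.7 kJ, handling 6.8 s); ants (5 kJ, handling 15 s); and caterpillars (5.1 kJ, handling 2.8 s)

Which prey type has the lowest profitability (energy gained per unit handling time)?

ants

Profitability E/h (kJ/s): small beetles = 5.4/14 = 0.386, termites = 3.7/6.8 = 0.544, ants = 5/15 = 0.333, caterpillars = 5.1/2.8 = 1.82.
Ranked: caterpillars > termites > small beetles > ants.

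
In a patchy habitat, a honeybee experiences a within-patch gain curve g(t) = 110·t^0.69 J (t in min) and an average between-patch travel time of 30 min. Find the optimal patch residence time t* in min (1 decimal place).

By the marginal value theorem, leave when the instantaneous gain rate g'(t) equals the habitat-wide average g(t)/(T + t).
g'(t) = 0.69·110·t^-0.31. Setting 0.69·110·t^-0.31 = 110·t^0.69/(30+t) gives 0.69(30+t) = t, so 0.31·t = 0.69×30.
t* = 0.69×30/0.31 = 66.77 min.

66.8 min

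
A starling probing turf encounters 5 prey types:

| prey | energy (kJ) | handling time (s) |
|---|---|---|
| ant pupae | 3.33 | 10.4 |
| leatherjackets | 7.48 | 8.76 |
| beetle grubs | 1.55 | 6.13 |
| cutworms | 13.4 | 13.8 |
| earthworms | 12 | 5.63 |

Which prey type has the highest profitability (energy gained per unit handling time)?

In descending order of E/h:
earthworms: 12/5.63 = 2.13 kJ/s
cutworms: 13.4/13.8 = 0.971 kJ/s
leatherjackets: 7.48/8.76 = 0.854 kJ/s
ant pupae: 3.33/10.4 = 0.32 kJ/s
beetle grubs: 1.55/6.13 = 0.253 kJ/s

earthworms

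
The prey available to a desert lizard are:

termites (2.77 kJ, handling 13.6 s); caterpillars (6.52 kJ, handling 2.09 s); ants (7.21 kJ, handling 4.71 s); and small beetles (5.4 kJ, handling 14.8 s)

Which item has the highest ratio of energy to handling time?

Profitability E/h (kJ/s): termites = 2.77/13.6 = 0.204, caterpillars = 6.52/2.09 = 3.12, ants = 7.21/4.71 = 1.53, small beetles = 5.4/14.8 = 0.365.
Ranked: caterpillars > ants > small beetles > termites.

caterpillars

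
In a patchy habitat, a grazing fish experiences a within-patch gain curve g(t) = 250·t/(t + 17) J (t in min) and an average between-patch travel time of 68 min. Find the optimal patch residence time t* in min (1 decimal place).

34.0 min

By the marginal value theorem, leave when the instantaneous gain rate g'(t) equals the habitat-wide average g(t)/(T + t).
g'(t) = 250·17/(t + 17)². Setting 250·17/(t+17)² = 250t/[(t+17)(68+t)] gives 17(68+t) = t(t+17), so t² = 17×68 = 1156.
t* = √1156 = 34 min.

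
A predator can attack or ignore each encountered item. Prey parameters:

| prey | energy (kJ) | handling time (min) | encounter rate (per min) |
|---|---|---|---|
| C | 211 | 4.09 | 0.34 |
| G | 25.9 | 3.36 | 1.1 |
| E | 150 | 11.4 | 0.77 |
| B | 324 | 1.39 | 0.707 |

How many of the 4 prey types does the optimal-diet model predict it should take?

1

Rank by E/h (kJ/min): B 233, C 51.6, E 13.2, G 7.71. Include each in turn until the next type's E/h falls below the running intake rate.
Rate on top 1: 115.5. C: 51.6 < 115.5 → exclude; stop.
Optimal diet: B — 1 of 4 types.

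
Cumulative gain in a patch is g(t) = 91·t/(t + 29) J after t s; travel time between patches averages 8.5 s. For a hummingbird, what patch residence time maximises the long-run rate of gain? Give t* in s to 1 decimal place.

Optimal t* satisfies g'(t*) = g(t*)/(T + t*).
g'(t) = 91·29/(t + 29)². Setting 91·29/(t+29)² = 91t/[(t+29)(8.5+t)] gives 29(8.5+t) = t(t+29), so t² = 29×8.5 = 246.5.
t* = √246.5 = 15.7 s.

15.7 s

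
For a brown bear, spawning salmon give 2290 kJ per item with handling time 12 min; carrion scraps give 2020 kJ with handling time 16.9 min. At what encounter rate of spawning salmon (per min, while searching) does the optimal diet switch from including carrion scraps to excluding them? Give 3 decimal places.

0.140 per min

At the threshold, the rate on spawning salmon alone equals the profitability of carrion scraps: λ·2290/(1 + λ·12) = 2020/16.9 = 119.5.
Rearranging, λ(2290 − 119.5×12) = 119.5, so λ = 119.5/855.7 = 0.1397 per min.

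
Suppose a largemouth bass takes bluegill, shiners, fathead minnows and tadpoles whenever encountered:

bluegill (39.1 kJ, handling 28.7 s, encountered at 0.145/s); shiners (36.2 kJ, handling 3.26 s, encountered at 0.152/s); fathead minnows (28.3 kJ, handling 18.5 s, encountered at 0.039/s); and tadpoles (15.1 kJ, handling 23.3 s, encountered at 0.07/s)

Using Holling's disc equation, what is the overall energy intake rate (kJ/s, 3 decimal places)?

1.665 kJ/s

R = Σλ_iE_i / (1 + Σλ_ih_i)
Numerator: 0.145×39.1 + 0.152×36.2 + 0.039×28.3 + 0.07×15.1 = 13.33
Denominator: 1 + 0.145×28.7 + 0.152×3.26 + 0.039×18.5 + 0.07×23.3 = 8.01
R = 13.33/8.01 = 1.665 kJ/s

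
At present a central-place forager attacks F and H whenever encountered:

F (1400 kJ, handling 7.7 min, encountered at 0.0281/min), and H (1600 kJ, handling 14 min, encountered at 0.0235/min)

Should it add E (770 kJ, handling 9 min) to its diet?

On F and H alone, R = ΣλE/(1+Σλh) = 76.94/1.545 = 49.79 kJ/min.
E: E/h = 770/9 = 85.56 kJ/min.
85.56 > 49.79, so adding E raises the average — include it.

Yes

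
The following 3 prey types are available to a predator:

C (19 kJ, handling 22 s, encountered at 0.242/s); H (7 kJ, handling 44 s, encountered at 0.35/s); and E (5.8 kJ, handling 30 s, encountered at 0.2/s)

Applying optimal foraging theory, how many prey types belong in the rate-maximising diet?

Rank by E/h (kJ/s): C 0.864, E 0.193, H 0.159. Include each in turn until the next type's E/h falls below the running intake rate.
Rate on top 1: 0.7271. E: 0.193 < 0.7271 → exclude; stop.
Optimal diet: C — 1 of 3 types.

1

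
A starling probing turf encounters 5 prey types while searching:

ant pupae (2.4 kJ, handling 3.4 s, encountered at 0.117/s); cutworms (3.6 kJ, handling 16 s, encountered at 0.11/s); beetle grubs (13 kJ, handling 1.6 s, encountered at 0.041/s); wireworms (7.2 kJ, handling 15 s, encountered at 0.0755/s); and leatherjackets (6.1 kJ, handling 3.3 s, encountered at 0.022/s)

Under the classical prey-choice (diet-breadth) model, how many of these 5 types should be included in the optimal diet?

3

E/h in descending order: beetle grubs 8.12, leatherjackets 1.85, ant pupae 0.706, wireworms 0.48, cutworms 0.225 kJ/s. The optimal diet is the largest prefix of this list for which every included type satisfies E_i/h_i > R on the types above it.
Rate on top 1: 0.5002. leatherjackets: 1.85 > 0.5002 → include.
Rate on top 2: 0.5862. ant pupae: 0.706 > 0.5862 → include.
Rate on top 3: 0.6172. wireworms: 0.48 < 0.6172 → exclude; stop.
Optimal diet: beetle grubs, leatherjackets, ant pupae — 3 of 5 types.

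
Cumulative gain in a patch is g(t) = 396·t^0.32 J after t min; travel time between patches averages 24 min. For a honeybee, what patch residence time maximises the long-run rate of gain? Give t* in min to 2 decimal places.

Maximise g(t)/(T+t): set derivative to zero → g'(t)(T+t) = g(t).
g'(t) = 0.32·396·t^-0.68. Setting 0.32·396·t^-0.68 = 396·t^0.32/(24+t) gives 0.32(24+t) = t, so 0.68·t = 0.32×24.
t* = 0.32×24/0.68 = 11.29 min.

11.29 min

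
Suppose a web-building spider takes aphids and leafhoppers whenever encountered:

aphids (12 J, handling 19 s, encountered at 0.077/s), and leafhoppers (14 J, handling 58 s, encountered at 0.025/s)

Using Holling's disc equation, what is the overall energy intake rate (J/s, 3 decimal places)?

0.326 J/s

Energy encountered per unit search time: 0.077×12 + 0.025×14 = 1.274 J/s.
Handling time per unit search time: 0.077×19 + 0.025×58 = 2.913.
Rate = 1.274/(1 + 2.913) = 0.3256 J/s.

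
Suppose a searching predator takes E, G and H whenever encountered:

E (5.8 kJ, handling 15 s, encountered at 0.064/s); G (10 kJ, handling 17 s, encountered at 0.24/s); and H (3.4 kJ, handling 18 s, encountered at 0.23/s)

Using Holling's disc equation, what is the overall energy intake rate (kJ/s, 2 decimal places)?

0.35 kJ/s

R = (0.064×5.8 + 0.24×10 + 0.23×3.4) / (1 + 0.064×15 + 0.24×17 + 0.23×18) = 3.553/10.18 = 0.349 kJ/s.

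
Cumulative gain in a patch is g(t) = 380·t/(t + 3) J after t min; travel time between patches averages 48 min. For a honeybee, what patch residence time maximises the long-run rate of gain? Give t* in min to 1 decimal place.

12.0 min

Optimal t* satisfies g'(t*) = g(t*)/(T + t*).
g'(t) = 380·3/(t + 3)². Setting 380·3/(t+3)² = 380t/[(t+3)(48+t)] gives 3(48+t) = t(t+3), so t² = 3×48 = 144.
t* = √144 = 12 min.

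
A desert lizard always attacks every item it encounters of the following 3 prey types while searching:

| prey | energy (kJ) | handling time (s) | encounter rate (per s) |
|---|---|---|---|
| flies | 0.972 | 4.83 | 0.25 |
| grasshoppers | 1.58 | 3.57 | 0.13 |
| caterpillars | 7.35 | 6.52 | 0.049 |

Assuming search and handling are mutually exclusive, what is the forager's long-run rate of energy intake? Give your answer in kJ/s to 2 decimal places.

R = (0.25×0.972 + 0.13×1.58 + 0.049×7.35) / (1 + 0.25×4.83 + 0.13×3.57 + 0.049×6.52) = 0.8085/2.991 = 0.2703 kJ/s.

0.27 kJ/s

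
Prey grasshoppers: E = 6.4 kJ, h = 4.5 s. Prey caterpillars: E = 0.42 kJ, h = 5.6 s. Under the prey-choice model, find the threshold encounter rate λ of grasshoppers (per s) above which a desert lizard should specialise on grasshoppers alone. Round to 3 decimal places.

At the threshold, the rate on grasshoppers alone equals the profitability of caterpillars: λ·6.4/(1 + λ·4.5) = 0.42/5.6 = 0.075.
Rearranging, λ(6.4 − 0.075×4.5) = 0.075, so λ = 0.075/6.062 = 0.01237 per s.

0.012 per s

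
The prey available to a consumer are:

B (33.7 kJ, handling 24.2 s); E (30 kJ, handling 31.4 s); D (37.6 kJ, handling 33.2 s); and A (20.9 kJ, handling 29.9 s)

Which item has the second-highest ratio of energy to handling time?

D

In descending order of E/h:
B: 33.7/24.2 = 1.39 kJ/s
D: 37.6/33.2 = 1.13 kJ/s
E: 30/31.4 = 0.955 kJ/s
A: 20.9/29.9 = 0.699 kJ/s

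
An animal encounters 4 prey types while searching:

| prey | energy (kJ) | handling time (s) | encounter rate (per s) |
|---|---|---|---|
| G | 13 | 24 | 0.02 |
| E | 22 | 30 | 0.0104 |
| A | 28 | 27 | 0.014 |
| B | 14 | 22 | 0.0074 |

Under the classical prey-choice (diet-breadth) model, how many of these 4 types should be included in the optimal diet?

4

E/h in descending order: A 1.04, E 0.733, B 0.636, G 0.542 kJ/s. The optimal diet is the largest prefix of this list for which every included type satisfies E_i/h_i > R on the types above it.
Rate on top 1: 0.2845. E: 0.733 > 0.2845 → include.
Rate on top 2: 0.3673. B: 0.636 > 0.3673 → include.
Rate on top 3: 0.391. G: 0.542 > 0.391 → include.
Optimal diet: A, E, B, G — 4 of 4 types.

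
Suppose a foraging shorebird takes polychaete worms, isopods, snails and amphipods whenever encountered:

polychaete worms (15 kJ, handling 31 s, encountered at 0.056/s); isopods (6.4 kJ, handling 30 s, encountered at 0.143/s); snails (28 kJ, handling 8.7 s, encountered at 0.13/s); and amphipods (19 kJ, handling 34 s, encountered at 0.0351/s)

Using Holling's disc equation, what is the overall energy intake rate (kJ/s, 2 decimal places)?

Energy encountered per unit search time: 0.056×15 + 0.143×6.4 + 0.13×28 + 0.0351×19 = 6.062 kJ/s.
Handling time per unit search time: 0.056×31 + 0.143×30 + 0.13×8.7 + 0.0351×34 = 8.35.
Rate = 6.062/(1 + 8.35) = 0.6483 kJ/s.

0.65 kJ/s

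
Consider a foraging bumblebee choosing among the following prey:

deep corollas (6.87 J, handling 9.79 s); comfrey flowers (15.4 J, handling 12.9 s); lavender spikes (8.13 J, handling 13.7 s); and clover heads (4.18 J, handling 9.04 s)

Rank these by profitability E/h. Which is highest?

In descending order of E/h:
comfrey flowers: 15.4/12.9 = 1.19 J/s
deep corollas: 6.87/9.79 = 0.702 J/s
lavender spikes: 8.13/13.7 = 0.593 J/s
clover heads: 4.18/9.04 = 0.462 J/s

comfrey flowers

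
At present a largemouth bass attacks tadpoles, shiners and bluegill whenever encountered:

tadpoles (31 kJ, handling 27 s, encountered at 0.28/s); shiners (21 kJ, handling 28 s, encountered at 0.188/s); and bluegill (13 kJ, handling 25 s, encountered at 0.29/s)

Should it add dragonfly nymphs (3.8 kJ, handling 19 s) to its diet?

No

Intake rate on the current diet: R = (0.28×31 + 0.188×21 + 0.29×13) / (1 + 0.28×27 + 0.188×28 + 0.29×25) = 16.4/21.07 = 0.7781 kJ/s.
dragonfly nymphs: E/h = 3.8/19 = 0.2 kJ/s.
0.2 < 0.7781, so adding dragonfly nymphs would lower the average — exclude it.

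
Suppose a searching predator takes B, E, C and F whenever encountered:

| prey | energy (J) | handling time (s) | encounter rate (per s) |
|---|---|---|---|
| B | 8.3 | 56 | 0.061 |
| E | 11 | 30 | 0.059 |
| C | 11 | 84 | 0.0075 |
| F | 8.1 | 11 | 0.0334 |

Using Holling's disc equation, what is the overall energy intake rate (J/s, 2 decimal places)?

0.21 J/s

Energy encountered per unit search time: 0.061×8.3 + 0.059×11 + 0.0075×11 + 0.0334×8.1 = 1.508 J/s.
Handling time per unit search time: 0.061×56 + 0.059×30 + 0.0075×84 + 0.0334×11 = 6.183.
Rate = 1.508/(1 + 6.183) = 0.21 J/s.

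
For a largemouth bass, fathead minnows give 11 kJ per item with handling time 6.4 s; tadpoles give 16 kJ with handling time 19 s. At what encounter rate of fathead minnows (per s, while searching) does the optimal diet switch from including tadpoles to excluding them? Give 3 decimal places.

Drop tadpoles once their profitability E₂/h₂ falls below the rate achievable on fathead minnows alone: E₂/h₂ = λE₁/(1 + λh₁).
Solve for λ: λE₁h₂ = E₂(1 + λh₁) → λ(E₁h₂ − E₂h₁) = E₂ → λ = E₂/(E₁h₂ − E₂h₁).
λ = 16/(11×19 − 16×6.4) = 16/106.6 = 0.1501 per s.

0.150 per s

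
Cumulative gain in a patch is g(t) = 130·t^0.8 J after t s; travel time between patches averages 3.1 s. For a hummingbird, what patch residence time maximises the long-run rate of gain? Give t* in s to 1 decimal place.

By the marginal value theorem, leave when the instantaneous gain rate g'(t) equals the habitat-wide average g(t)/(T + t).
g'(t) = 0.8·130·t^-0.2. Setting 0.8·130·t^-0.2 = 130·t^0.8/(3.1+t) gives 0.8(3.1+t) = t, so 0.20·t = 0.8×3.1.
t* = 0.8×3.1/0.20 = 12.4 s.

12.4 s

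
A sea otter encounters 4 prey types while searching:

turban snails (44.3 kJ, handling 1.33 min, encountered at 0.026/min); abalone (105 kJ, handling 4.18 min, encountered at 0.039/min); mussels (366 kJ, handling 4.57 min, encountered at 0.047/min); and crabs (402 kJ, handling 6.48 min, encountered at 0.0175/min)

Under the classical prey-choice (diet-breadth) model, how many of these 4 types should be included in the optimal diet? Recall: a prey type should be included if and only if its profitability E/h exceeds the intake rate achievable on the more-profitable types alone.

Profitabilities (E/h, kJ/min): mussels 80.1, crabs 62, turban snails 33.3, abalone 25.1. Add prey in this order while the next type's profitability exceeds the intake rate on those already taken.
Rate on top 1: 14.16. crabs: 62 > 14.16 → include.
Rate on top 2: 18.25. turban snails: 33.3 > 18.25 → include.
Rate on top 3: 18.63. abalone: 25.1 > 18.63 → include.
Optimal diet: mussels, crabs, turban snails, abalone — 4 of 4 types.

4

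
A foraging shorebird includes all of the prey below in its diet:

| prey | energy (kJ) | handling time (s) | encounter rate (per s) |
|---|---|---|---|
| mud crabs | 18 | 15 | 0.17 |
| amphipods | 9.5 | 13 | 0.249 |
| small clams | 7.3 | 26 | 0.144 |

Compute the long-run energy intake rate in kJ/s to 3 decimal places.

R = Σλ_iE_i / (1 + Σλ_ih_i)
Numerator: 0.17×18 + 0.249×9.5 + 0.144×7.3 = 6.477
Denominator: 1 + 0.17×15 + 0.249×13 + 0.144×26 = 10.53
R = 6.477/10.53 = 0.615 kJ/s

0.615 kJ/s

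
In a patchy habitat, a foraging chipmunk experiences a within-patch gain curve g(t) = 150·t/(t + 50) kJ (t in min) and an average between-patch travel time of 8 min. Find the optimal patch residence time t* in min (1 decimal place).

20.0 min

By the marginal value theorem, leave when the instantaneous gain rate g'(t) equals the habitat-wide average g(t)/(T + t).
g'(t) = 150·50/(t + 50)². Setting 150·50/(t+50)² = 150t/[(t+50)(8+t)] gives 50(8+t) = t(t+50), so t² = 50×8 = 400.
t* = √400 = 20 min.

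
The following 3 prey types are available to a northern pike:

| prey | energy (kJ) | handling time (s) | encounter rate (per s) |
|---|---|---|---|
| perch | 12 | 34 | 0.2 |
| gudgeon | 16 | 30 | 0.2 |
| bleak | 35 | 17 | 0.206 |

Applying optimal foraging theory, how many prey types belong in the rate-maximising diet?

1

Rank by E/h (kJ/s): bleak 2.06, gudgeon 0.533, perch 0.353. Include each in turn until the next type's E/h falls below the running intake rate.
Rate on top 1: 1.602. gudgeon: 0.533 < 1.602 → exclude; stop.
Optimal diet: bleak — 1 of 3 types.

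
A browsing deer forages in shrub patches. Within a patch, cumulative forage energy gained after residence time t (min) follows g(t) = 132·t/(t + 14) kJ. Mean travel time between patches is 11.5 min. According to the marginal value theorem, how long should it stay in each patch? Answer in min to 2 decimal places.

Maximise g(t)/(T+t): set derivative to zero → g'(t)(T+t) = g(t).
g'(t) = 132·14/(t + 14)². Setting 132·14/(t+14)² = 132t/[(t+14)(11.5+t)] gives 14(11.5+t) = t(t+14), so t² = 14×11.5 = 161.
t* = √161 = 12.69 min.

12.69 min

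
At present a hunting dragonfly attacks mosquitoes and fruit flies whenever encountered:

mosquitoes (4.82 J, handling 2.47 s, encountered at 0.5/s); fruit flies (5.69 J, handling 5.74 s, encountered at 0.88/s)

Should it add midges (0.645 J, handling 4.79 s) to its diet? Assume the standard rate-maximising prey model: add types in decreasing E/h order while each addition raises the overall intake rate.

No

Current rate: (0.5×4.82 + 0.88×5.69)/(1 + 0.5×2.47 + 0.88×5.74) = 1.018 J/s.
Profitability of midges: 0.645/4.79 = 0.1347 J/s.
Since 0.1347 < R, time spent handling midges is better spent searching.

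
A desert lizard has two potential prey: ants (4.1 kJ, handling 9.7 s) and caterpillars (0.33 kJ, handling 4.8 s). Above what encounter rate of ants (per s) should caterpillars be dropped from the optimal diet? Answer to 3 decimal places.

0.020 per s

Drop caterpillars once their profitability E₂/h₂ falls below the rate achievable on ants alone: E₂/h₂ = λE₁/(1 + λh₁).
Solve for λ: λE₁h₂ = E₂(1 + λh₁) → λ(E₁h₂ − E₂h₁) = E₂ → λ = E₂/(E₁h₂ − E₂h₁).
λ = 0.33/(4.1×4.8 − 0.33×9.7) = 0.33/16.48 = 0.02003 per s.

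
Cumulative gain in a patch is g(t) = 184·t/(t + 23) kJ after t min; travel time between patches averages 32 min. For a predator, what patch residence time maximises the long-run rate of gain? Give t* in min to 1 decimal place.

Maximise g(t)/(T+t): set derivative to zero → g'(t)(T+t) = g(t).
g'(t) = 184·23/(t + 23)². Setting 184·23/(t+23)² = 184t/[(t+23)(32+t)] gives 23(32+t) = t(t+23), so t² = 23×32 = 736.
t* = √736 = 27.13 min.

27.1 min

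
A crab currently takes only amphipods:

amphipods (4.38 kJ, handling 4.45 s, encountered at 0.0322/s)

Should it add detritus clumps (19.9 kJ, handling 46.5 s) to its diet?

Yes

Intake rate on the current diet: R = (0.0322×4.38) / (1 + 0.0322×4.45) = 0.141/1.143 = 0.1234 kJ/s.
Profitability of detritus clumps: 19.9/46.5 = 0.428 kJ/s.
0.428 > 0.1234, so adding detritus clumps raises the average — include it.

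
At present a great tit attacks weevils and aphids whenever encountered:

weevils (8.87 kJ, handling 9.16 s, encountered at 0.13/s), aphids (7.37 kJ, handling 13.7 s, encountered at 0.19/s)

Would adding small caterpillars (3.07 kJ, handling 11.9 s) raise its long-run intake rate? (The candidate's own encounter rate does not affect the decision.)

No

Current rate: (0.13×8.87 + 0.19×7.37)/(1 + 0.13×9.16 + 0.19×13.7) = 0.5326 kJ/s.
small caterpillars: E/h = 3.07/11.9 = 0.258 kJ/s.
0.258 < 0.5326, so adding small caterpillars would lower the average — exclude it.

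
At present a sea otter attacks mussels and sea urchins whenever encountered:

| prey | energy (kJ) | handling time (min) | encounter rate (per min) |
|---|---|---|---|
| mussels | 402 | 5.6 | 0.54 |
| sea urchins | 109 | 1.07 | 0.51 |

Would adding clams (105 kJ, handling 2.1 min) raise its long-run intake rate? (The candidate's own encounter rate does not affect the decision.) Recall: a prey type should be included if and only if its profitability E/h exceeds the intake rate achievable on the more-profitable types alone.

On mussels and sea urchins alone, R = ΣλE/(1+Σλh) = 272.7/4.57 = 59.67 kJ/min.
clams: E/h = 105/2.1 = 50 kJ/min.
Since 50 < R, time spent handling clams is better spent searching.

No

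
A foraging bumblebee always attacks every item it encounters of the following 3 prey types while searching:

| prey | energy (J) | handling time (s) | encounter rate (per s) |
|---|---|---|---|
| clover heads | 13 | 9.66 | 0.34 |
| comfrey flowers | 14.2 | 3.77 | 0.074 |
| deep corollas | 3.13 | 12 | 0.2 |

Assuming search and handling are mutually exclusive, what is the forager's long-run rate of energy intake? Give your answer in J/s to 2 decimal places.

Energy encountered per unit search time: 0.34×13 + 0.074×14.2 + 0.2×3.13 = 6.097 J/s.
Handling time per unit search time: 0.34×9.66 + 0.074×3.77 + 0.2×12 = 5.963.
Rate = 6.097/(1 + 5.963) = 0.8756 J/s.

0.88 J/s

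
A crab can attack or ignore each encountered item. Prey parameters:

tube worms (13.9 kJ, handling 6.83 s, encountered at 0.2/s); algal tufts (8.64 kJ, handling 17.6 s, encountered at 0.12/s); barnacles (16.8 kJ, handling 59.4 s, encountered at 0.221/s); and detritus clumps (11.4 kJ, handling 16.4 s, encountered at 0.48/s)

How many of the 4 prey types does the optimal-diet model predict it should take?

1

E/h in descending order: tube worms 2.04, detritus clumps 0.695, algal tufts 0.491, barnacles 0.283 kJ/s. The optimal diet is the largest prefix of this list for which every included type satisfies E_i/h_i > R on the types above it.
Rate on top 1: 1.175. detritus clumps: 0.695 < 1.175 → exclude; stop.
Optimal diet: tube worms — 1 of 4 types.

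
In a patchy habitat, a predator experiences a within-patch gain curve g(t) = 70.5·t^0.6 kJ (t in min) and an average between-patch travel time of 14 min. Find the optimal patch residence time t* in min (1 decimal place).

21.0 min

Maximise g(t)/(T+t): set derivative to zero → g'(t)(T+t) = g(t).
g'(t) = 0.6·70.5·t^-0.4. Setting 0.6·70.5·t^-0.4 = 70.5·t^0.6/(14+t) gives 0.6(14+t) = t, so 0.40·t = 0.6×14.
t* = 0.6×14/0.40 = 21 min.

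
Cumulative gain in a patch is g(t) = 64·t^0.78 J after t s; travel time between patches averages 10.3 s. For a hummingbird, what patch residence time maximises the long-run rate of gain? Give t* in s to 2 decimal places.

Optimal t* satisfies g'(t*) = g(t*)/(T + t*).
g'(t) = 0.78·64·t^-0.22. Setting 0.78·64·t^-0.22 = 64·t^0.78/(10.3+t) gives 0.78(10.3+t) = t, so 0.22·t = 0.78×10.3.
t* = 0.78×10.3/0.22 = 36.52 s.

36.52 s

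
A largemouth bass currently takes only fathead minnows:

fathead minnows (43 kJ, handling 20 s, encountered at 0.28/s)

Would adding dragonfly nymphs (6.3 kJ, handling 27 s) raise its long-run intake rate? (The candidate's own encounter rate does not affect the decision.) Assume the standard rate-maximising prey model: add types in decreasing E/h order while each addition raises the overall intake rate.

On fathead minnows alone, R = ΣλE/(1+Σλh) = 12.04/6.6 = 1.824 kJ/s.
Profitability of dragonfly nymphs: 6.3/27 = 0.2333 kJ/s.
0.2333 < 1.824, so adding dragonfly nymphs would lower the average — exclude it.

No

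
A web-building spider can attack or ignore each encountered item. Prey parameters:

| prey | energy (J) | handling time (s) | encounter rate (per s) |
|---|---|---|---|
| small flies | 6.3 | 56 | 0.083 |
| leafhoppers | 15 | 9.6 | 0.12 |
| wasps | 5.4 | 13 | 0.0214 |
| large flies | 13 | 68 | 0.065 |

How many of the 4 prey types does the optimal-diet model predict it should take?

1

Rank by E/h (J/s): leafhoppers 1.56, wasps 0.415, large flies 0.191, small flies 0.113. Include each in turn until the next type's E/h falls below the running intake rate.
Rate on top 1: 0.8364. wasps: 0.415 < 0.8364 → exclude; stop.
Optimal diet: leafhoppers — 1 of 4 types.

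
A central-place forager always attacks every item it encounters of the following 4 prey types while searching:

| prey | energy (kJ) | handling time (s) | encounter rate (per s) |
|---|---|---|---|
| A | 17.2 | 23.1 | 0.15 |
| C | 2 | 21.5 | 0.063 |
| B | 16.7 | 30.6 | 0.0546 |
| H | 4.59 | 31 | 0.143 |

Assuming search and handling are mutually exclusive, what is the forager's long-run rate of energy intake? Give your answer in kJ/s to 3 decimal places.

0.358 kJ/s

R = Σλ_iE_i / (1 + Σλ_ih_i)
Numerator: 0.15×17.2 + 0.063×2 + 0.0546×16.7 + 0.143×4.59 = 4.274
Denominator: 1 + 0.15×23.1 + 0.063×21.5 + 0.0546×30.6 + 0.143×31 = 11.92
R = 4.274/11.92 = 0.3585 kJ/s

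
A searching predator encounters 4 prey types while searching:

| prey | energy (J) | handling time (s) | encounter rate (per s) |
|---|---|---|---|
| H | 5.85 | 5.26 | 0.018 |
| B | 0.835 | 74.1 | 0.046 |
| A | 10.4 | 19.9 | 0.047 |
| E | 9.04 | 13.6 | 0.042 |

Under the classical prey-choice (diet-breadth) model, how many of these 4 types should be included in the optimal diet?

3

E/h in descending order: H 1.11, E 0.665, A 0.523, B 0.0113 J/s. The optimal diet is the largest prefix of this list for which every included type satisfies E_i/h_i > R on the types above it.
Rate on top 1: 0.09619. E: 0.665 > 0.09619 → include.
Rate on top 2: 0.2911. A: 0.523 > 0.2911 → include.
Rate on top 3: 0.3744. B: 0.0113 < 0.3744 → exclude; stop.
Optimal diet: H, E, A — 3 of 4 types.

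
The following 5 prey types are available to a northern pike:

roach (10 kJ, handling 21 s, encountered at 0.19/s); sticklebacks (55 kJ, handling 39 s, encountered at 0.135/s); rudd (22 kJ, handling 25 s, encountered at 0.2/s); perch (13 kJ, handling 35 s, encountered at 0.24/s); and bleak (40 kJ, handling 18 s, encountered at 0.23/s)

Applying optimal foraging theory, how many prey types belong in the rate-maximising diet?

Rank by E/h (kJ/s): bleak 2.22, sticklebacks 1.41, rudd 0.88, roach 0.476, perch 0.371. Include each in turn until the next type's E/h falls below the running intake rate.
Rate on top 1: 1.79. sticklebacks: 1.41 < 1.79 → exclude; stop.
Optimal diet: bleak — 1 of 5 types.

1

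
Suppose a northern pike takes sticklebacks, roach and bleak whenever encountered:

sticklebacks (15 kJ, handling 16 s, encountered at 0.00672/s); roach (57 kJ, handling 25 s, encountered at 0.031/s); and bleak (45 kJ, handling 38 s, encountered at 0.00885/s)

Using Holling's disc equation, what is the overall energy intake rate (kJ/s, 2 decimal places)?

1.02 kJ/s

Energy encountered per unit search time: 0.00672×15 + 0.031×57 + 0.00885×45 = 2.266 kJ/s.
Handling time per unit search time: 0.00672×16 + 0.031×25 + 0.00885×38 = 1.219.
Rate = 2.266/(1 + 1.219) = 1.021 kJ/s.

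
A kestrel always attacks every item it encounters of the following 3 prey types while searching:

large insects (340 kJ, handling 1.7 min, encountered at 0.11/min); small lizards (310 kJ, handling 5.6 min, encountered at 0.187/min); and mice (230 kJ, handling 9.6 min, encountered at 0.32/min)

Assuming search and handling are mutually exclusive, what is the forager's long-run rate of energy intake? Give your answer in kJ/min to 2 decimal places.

R = (0.11×340 + 0.187×310 + 0.32×230) / (1 + 0.11×1.7 + 0.187×5.6 + 0.32×9.6) = 169/5.306 = 31.84 kJ/min.

31.84 kJ/min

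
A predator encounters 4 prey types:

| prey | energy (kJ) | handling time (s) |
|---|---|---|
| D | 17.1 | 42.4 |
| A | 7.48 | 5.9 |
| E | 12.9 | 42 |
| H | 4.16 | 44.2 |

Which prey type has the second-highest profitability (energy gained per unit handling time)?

Profitability E/h (kJ/s): D = 17.1/42.4 = 0.403, A = 7.48/5.9 = 1.27, E = 12.9/42 = 0.307, H = 4.16/44.2 = 0.0941.
Ranked: A > D > E > H.

D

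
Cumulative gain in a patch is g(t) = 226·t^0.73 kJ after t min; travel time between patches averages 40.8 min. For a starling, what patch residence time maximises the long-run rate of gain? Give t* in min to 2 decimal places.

By the marginal value theorem, leave when the instantaneous gain rate g'(t) equals the habitat-wide average g(t)/(T + t).
g'(t) = 0.73·226·t^-0.27. Setting 0.73·226·t^-0.27 = 226·t^0.73/(40.8+t) gives 0.73(40.8+t) = t, so 0.27·t = 0.73×40.8.
t* = 0.73×40.8/0.27 = 110.3 min.

110.31 min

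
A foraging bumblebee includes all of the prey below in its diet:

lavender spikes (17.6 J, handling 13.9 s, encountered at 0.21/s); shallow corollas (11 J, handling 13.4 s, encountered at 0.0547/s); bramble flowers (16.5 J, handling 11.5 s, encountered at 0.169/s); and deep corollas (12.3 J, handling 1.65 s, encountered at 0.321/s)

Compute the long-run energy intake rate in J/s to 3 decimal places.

1.549 J/s

R = Σλ_iE_i / (1 + Σλ_ih_i)
Numerator: 0.21×17.6 + 0.0547×11 + 0.169×16.5 + 0.321×12.3 = 11.03
Denominator: 1 + 0.21×13.9 + 0.0547×13.4 + 0.169×11.5 + 0.321×1.65 = 7.125
R = 11.03/7.125 = 1.549 J/s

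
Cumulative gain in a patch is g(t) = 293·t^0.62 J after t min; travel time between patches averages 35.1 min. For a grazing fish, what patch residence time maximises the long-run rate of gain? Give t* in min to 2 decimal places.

57.27 min

Optimal t* satisfies g'(t*) = g(t*)/(T + t*).
g'(t) = 0.62·293·t^-0.38. Setting 0.62·293·t^-0.38 = 293·t^0.62/(35.1+t) gives 0.62(35.1+t) = t, so 0.38·t = 0.62×35.1.
t* = 0.62×35.1/0.38 = 57.27 min.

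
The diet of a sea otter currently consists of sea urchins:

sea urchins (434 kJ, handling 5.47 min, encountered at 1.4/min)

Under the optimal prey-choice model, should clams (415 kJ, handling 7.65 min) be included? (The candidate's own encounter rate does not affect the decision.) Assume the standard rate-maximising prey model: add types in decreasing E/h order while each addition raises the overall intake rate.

Intake rate on the current diet: R = (1.4×434) / (1 + 1.4×5.47) = 607.6/8.658 = 70.18 kJ/min.
Profitability of clams: 415/7.65 = 54.25 kJ/min.
Since 54.25 < R, time spent handling clams is better spent searching.

No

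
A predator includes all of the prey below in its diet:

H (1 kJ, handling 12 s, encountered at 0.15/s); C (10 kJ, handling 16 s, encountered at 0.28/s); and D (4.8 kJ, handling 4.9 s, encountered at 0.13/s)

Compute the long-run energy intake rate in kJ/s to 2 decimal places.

Energy encountered per unit search time: 0.15×1 + 0.28×10 + 0.13×4.8 = 3.574 kJ/s.
Handling time per unit search time: 0.15×12 + 0.28×16 + 0.13×4.9 = 6.917.
Rate = 3.574/(1 + 6.917) = 0.4514 kJ/s.

0.45 kJ/s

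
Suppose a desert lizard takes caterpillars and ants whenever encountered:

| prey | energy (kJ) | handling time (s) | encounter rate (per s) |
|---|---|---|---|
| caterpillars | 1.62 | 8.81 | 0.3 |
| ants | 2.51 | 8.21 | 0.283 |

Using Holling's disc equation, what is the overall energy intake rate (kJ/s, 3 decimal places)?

R = (0.3×1.62 + 0.283×2.51) / (1 + 0.3×8.81 + 0.283×8.21) = 1.196/5.966 = 0.2005 kJ/s.

0.201 kJ/s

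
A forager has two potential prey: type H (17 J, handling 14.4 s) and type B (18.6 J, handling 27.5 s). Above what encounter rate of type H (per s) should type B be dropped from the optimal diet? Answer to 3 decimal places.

0.093 per s

Drop type B once their profitability E₂/h₂ falls below the rate achievable on type H alone: E₂/h₂ = λE₁/(1 + λh₁).
Solve for λ: λE₁h₂ = E₂(1 + λh₁) → λ(E₁h₂ − E₂h₁) = E₂ → λ = E₂/(E₁h₂ − E₂h₁).
λ = 18.6/(17×27.5 − 18.6×14.4) = 18.6/199.7 = 0.09316 per s.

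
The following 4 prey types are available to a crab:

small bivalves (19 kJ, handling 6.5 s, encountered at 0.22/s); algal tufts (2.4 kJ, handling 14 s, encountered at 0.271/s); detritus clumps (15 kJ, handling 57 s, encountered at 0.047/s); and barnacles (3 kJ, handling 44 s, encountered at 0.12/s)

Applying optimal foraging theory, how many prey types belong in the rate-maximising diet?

1

Profitabilities (E/h, kJ/s): small bivalves 2.92, detritus clumps 0.263, algal tufts 0.171, barnacles 0.0682. Add prey in this order while the next type's profitability exceeds the intake rate on those already taken.
Rate on top 1: 1.72. detritus clumps: 0.263 < 1.72 → exclude; stop.
Optimal diet: small bivalves — 1 of 4 types.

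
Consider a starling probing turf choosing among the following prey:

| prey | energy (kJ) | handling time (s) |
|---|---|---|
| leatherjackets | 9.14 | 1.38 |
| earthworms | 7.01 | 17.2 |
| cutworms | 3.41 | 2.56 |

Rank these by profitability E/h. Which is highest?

leatherjackets

In descending order of E/h:
leatherjackets: 9.14/1.38 = 6.62 kJ/s
cutworms: 3.41/2.56 = 1.33 kJ/s
earthworms: 7.01/17.2 = 0.408 kJ/s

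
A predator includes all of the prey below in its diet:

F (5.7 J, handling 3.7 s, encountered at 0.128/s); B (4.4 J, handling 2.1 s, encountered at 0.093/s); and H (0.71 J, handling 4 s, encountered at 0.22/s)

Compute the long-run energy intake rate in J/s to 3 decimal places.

0.508 J/s

R = Σλ_iE_i / (1 + Σλ_ih_i)
Numerator: 0.128×5.7 + 0.093×4.4 + 0.22×0.71 = 1.295
Denominator: 1 + 0.128×3.7 + 0.093×2.1 + 0.22×4 = 2.549
R = 1.295/2.549 = 0.5081 J/s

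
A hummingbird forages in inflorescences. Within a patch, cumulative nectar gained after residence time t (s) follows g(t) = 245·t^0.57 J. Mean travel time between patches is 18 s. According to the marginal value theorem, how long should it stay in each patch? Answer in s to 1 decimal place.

23.9 s

By the marginal value theorem, leave when the instantaneous gain rate g'(t) equals the habitat-wide average g(t)/(T + t).
g'(t) = 0.57·245·t^-0.43. Setting 0.57·245·t^-0.43 = 245·t^0.57/(18+t) gives 0.57(18+t) = t, so 0.43·t = 0.57×18.
t* = 0.57×18/0.43 = 23.86 s.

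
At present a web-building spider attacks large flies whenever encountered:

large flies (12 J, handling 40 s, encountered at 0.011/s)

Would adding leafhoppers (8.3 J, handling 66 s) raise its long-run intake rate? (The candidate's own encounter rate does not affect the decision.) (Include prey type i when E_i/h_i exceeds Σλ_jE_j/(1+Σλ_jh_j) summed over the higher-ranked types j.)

On large flies alone, R = ΣλE/(1+Σλh) = 0.132/1.44 = 0.09167 J/s.
leafhoppers: E/h = 8.3/66 = 0.1258 J/s.
0.1258 > 0.09167, so adding leafhoppers raises the average — include it.

Yes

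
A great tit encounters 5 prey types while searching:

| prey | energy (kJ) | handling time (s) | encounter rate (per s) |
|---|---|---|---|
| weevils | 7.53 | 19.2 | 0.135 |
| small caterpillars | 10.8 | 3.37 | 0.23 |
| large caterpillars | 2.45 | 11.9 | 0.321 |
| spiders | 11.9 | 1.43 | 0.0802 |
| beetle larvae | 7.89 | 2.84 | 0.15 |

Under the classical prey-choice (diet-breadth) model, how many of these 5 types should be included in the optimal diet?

3

E/h in descending order: spiders 8.32, small caterpillars 3.2, beetle larvae 2.78, weevils 0.392, large caterpillars 0.206 kJ/s. The optimal diet is the largest prefix of this list for which every included type satisfies E_i/h_i > R on the types above it.
Rate on top 1: 0.8562. small caterpillars: 3.2 > 0.8562 → include.
Rate on top 2: 1.819. beetle larvae: 2.78 > 1.819 → include.
Rate on top 3: 1.996. weevils: 0.392 < 1.996 → exclude; stop.
Optimal diet: spiders, small caterpillars, beetle larvae — 3 of 5 types.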